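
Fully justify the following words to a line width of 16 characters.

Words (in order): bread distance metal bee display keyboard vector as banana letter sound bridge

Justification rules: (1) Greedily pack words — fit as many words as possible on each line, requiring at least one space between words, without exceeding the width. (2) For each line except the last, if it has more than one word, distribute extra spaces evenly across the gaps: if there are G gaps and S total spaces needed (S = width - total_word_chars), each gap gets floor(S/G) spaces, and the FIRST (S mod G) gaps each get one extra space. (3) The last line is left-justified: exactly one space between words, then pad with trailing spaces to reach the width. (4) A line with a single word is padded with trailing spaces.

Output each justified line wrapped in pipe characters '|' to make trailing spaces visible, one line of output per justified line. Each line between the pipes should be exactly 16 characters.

Line 1: ['bread', 'distance'] (min_width=14, slack=2)
Line 2: ['metal', 'bee'] (min_width=9, slack=7)
Line 3: ['display', 'keyboard'] (min_width=16, slack=0)
Line 4: ['vector', 'as', 'banana'] (min_width=16, slack=0)
Line 5: ['letter', 'sound'] (min_width=12, slack=4)
Line 6: ['bridge'] (min_width=6, slack=10)

Answer: |bread   distance|
|metal        bee|
|display keyboard|
|vector as banana|
|letter     sound|
|bridge          |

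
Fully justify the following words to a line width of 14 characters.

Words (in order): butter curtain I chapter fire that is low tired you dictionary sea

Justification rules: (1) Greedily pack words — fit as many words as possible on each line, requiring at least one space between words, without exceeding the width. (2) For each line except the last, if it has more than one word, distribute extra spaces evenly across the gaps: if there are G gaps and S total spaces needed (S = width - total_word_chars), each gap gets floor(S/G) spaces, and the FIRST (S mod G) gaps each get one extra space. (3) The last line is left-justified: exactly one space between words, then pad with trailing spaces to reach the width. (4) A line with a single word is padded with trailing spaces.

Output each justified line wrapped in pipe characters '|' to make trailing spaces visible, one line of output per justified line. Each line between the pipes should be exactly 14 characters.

Line 1: ['butter', 'curtain'] (min_width=14, slack=0)
Line 2: ['I', 'chapter', 'fire'] (min_width=14, slack=0)
Line 3: ['that', 'is', 'low'] (min_width=11, slack=3)
Line 4: ['tired', 'you'] (min_width=9, slack=5)
Line 5: ['dictionary', 'sea'] (min_width=14, slack=0)

Answer: |butter curtain|
|I chapter fire|
|that   is  low|
|tired      you|
|dictionary sea|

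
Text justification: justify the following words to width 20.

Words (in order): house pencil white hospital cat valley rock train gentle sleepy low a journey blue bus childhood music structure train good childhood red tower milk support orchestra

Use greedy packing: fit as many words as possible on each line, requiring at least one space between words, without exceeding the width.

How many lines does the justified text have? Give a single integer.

Answer: 9

Derivation:
Line 1: ['house', 'pencil', 'white'] (min_width=18, slack=2)
Line 2: ['hospital', 'cat', 'valley'] (min_width=19, slack=1)
Line 3: ['rock', 'train', 'gentle'] (min_width=17, slack=3)
Line 4: ['sleepy', 'low', 'a', 'journey'] (min_width=20, slack=0)
Line 5: ['blue', 'bus', 'childhood'] (min_width=18, slack=2)
Line 6: ['music', 'structure'] (min_width=15, slack=5)
Line 7: ['train', 'good', 'childhood'] (min_width=20, slack=0)
Line 8: ['red', 'tower', 'milk'] (min_width=14, slack=6)
Line 9: ['support', 'orchestra'] (min_width=17, slack=3)
Total lines: 9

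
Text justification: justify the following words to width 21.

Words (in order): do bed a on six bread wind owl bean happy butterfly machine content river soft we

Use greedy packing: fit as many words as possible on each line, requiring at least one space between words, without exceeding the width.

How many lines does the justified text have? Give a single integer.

Answer: 4

Derivation:
Line 1: ['do', 'bed', 'a', 'on', 'six', 'bread'] (min_width=21, slack=0)
Line 2: ['wind', 'owl', 'bean', 'happy'] (min_width=19, slack=2)
Line 3: ['butterfly', 'machine'] (min_width=17, slack=4)
Line 4: ['content', 'river', 'soft', 'we'] (min_width=21, slack=0)
Total lines: 4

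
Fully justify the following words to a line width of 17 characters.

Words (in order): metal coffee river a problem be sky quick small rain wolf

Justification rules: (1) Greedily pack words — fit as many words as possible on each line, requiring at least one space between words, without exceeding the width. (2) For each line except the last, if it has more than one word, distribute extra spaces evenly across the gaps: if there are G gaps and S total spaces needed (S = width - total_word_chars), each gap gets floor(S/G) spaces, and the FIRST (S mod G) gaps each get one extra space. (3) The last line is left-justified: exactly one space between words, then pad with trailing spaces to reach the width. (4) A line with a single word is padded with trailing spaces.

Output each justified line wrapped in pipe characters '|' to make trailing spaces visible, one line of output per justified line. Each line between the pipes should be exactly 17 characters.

Line 1: ['metal', 'coffee'] (min_width=12, slack=5)
Line 2: ['river', 'a', 'problem'] (min_width=15, slack=2)
Line 3: ['be', 'sky', 'quick'] (min_width=12, slack=5)
Line 4: ['small', 'rain', 'wolf'] (min_width=15, slack=2)

Answer: |metal      coffee|
|river  a  problem|
|be    sky   quick|
|small rain wolf  |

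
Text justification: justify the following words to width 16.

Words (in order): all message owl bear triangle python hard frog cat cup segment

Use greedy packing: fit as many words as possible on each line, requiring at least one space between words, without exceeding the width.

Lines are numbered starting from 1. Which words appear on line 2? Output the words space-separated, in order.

Answer: bear triangle

Derivation:
Line 1: ['all', 'message', 'owl'] (min_width=15, slack=1)
Line 2: ['bear', 'triangle'] (min_width=13, slack=3)
Line 3: ['python', 'hard', 'frog'] (min_width=16, slack=0)
Line 4: ['cat', 'cup', 'segment'] (min_width=15, slack=1)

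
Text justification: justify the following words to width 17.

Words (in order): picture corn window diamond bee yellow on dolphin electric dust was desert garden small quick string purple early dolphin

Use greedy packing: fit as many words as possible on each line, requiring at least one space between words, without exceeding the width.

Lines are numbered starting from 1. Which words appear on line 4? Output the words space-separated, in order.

Line 1: ['picture', 'corn'] (min_width=12, slack=5)
Line 2: ['window', 'diamond'] (min_width=14, slack=3)
Line 3: ['bee', 'yellow', 'on'] (min_width=13, slack=4)
Line 4: ['dolphin', 'electric'] (min_width=16, slack=1)
Line 5: ['dust', 'was', 'desert'] (min_width=15, slack=2)
Line 6: ['garden', 'small'] (min_width=12, slack=5)
Line 7: ['quick', 'string'] (min_width=12, slack=5)
Line 8: ['purple', 'early'] (min_width=12, slack=5)
Line 9: ['dolphin'] (min_width=7, slack=10)

Answer: dolphin electric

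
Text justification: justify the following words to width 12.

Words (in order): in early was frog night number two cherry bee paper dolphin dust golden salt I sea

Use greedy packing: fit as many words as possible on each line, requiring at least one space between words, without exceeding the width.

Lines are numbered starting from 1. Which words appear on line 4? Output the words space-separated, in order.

Line 1: ['in', 'early', 'was'] (min_width=12, slack=0)
Line 2: ['frog', 'night'] (min_width=10, slack=2)
Line 3: ['number', 'two'] (min_width=10, slack=2)
Line 4: ['cherry', 'bee'] (min_width=10, slack=2)
Line 5: ['paper'] (min_width=5, slack=7)
Line 6: ['dolphin', 'dust'] (min_width=12, slack=0)
Line 7: ['golden', 'salt'] (min_width=11, slack=1)
Line 8: ['I', 'sea'] (min_width=5, slack=7)

Answer: cherry bee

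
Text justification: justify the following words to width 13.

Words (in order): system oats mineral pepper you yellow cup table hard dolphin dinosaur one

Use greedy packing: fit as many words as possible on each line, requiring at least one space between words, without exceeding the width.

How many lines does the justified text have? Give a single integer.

Line 1: ['system', 'oats'] (min_width=11, slack=2)
Line 2: ['mineral'] (min_width=7, slack=6)
Line 3: ['pepper', 'you'] (min_width=10, slack=3)
Line 4: ['yellow', 'cup'] (min_width=10, slack=3)
Line 5: ['table', 'hard'] (min_width=10, slack=3)
Line 6: ['dolphin'] (min_width=7, slack=6)
Line 7: ['dinosaur', 'one'] (min_width=12, slack=1)
Total lines: 7

Answer: 7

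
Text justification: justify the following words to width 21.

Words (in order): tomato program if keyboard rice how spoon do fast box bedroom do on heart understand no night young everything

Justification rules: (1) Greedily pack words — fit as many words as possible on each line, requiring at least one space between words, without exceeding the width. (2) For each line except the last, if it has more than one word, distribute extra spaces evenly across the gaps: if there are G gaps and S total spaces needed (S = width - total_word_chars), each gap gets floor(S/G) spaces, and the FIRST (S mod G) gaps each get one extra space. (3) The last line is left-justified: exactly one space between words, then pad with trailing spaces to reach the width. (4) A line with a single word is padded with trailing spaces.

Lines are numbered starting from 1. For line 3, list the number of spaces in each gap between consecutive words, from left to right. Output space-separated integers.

Answer: 3 2 2

Derivation:
Line 1: ['tomato', 'program', 'if'] (min_width=17, slack=4)
Line 2: ['keyboard', 'rice', 'how'] (min_width=17, slack=4)
Line 3: ['spoon', 'do', 'fast', 'box'] (min_width=17, slack=4)
Line 4: ['bedroom', 'do', 'on', 'heart'] (min_width=19, slack=2)
Line 5: ['understand', 'no', 'night'] (min_width=19, slack=2)
Line 6: ['young', 'everything'] (min_width=16, slack=5)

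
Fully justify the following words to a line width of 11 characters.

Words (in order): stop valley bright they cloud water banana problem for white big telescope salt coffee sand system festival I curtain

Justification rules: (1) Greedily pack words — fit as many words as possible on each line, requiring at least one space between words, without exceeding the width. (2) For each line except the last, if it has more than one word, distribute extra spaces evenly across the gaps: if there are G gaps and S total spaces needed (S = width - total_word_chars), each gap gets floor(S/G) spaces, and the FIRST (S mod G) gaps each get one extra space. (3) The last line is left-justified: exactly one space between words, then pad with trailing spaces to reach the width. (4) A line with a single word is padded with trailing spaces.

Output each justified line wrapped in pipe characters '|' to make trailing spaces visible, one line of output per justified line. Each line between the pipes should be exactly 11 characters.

Answer: |stop valley|
|bright they|
|cloud water|
|banana     |
|problem for|
|white   big|
|telescope  |
|salt coffee|
|sand system|
|festival  I|
|curtain    |

Derivation:
Line 1: ['stop', 'valley'] (min_width=11, slack=0)
Line 2: ['bright', 'they'] (min_width=11, slack=0)
Line 3: ['cloud', 'water'] (min_width=11, slack=0)
Line 4: ['banana'] (min_width=6, slack=5)
Line 5: ['problem', 'for'] (min_width=11, slack=0)
Line 6: ['white', 'big'] (min_width=9, slack=2)
Line 7: ['telescope'] (min_width=9, slack=2)
Line 8: ['salt', 'coffee'] (min_width=11, slack=0)
Line 9: ['sand', 'system'] (min_width=11, slack=0)
Line 10: ['festival', 'I'] (min_width=10, slack=1)
Line 11: ['curtain'] (min_width=7, slack=4)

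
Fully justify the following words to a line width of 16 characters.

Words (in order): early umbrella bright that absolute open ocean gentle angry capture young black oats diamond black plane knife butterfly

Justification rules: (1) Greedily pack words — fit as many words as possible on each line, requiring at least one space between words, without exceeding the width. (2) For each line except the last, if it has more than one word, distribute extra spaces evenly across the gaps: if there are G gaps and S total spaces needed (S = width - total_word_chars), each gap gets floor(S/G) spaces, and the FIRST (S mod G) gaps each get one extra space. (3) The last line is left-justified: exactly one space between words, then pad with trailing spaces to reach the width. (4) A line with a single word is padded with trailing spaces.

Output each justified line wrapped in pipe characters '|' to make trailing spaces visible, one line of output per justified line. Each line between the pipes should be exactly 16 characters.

Line 1: ['early', 'umbrella'] (min_width=14, slack=2)
Line 2: ['bright', 'that'] (min_width=11, slack=5)
Line 3: ['absolute', 'open'] (min_width=13, slack=3)
Line 4: ['ocean', 'gentle'] (min_width=12, slack=4)
Line 5: ['angry', 'capture'] (min_width=13, slack=3)
Line 6: ['young', 'black', 'oats'] (min_width=16, slack=0)
Line 7: ['diamond', 'black'] (min_width=13, slack=3)
Line 8: ['plane', 'knife'] (min_width=11, slack=5)
Line 9: ['butterfly'] (min_width=9, slack=7)

Answer: |early   umbrella|
|bright      that|
|absolute    open|
|ocean     gentle|
|angry    capture|
|young black oats|
|diamond    black|
|plane      knife|
|butterfly       |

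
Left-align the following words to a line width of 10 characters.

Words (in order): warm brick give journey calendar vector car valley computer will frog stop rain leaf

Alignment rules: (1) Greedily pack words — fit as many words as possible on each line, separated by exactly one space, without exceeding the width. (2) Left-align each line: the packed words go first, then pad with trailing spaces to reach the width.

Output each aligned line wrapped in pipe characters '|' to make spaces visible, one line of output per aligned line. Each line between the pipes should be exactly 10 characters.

Line 1: ['warm', 'brick'] (min_width=10, slack=0)
Line 2: ['give'] (min_width=4, slack=6)
Line 3: ['journey'] (min_width=7, slack=3)
Line 4: ['calendar'] (min_width=8, slack=2)
Line 5: ['vector', 'car'] (min_width=10, slack=0)
Line 6: ['valley'] (min_width=6, slack=4)
Line 7: ['computer'] (min_width=8, slack=2)
Line 8: ['will', 'frog'] (min_width=9, slack=1)
Line 9: ['stop', 'rain'] (min_width=9, slack=1)
Line 10: ['leaf'] (min_width=4, slack=6)

Answer: |warm brick|
|give      |
|journey   |
|calendar  |
|vector car|
|valley    |
|computer  |
|will frog |
|stop rain |
|leaf      |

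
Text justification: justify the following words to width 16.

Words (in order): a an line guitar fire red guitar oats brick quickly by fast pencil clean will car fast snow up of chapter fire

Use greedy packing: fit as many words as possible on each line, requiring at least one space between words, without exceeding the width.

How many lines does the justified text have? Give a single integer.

Answer: 8

Derivation:
Line 1: ['a', 'an', 'line', 'guitar'] (min_width=16, slack=0)
Line 2: ['fire', 'red', 'guitar'] (min_width=15, slack=1)
Line 3: ['oats', 'brick'] (min_width=10, slack=6)
Line 4: ['quickly', 'by', 'fast'] (min_width=15, slack=1)
Line 5: ['pencil', 'clean'] (min_width=12, slack=4)
Line 6: ['will', 'car', 'fast'] (min_width=13, slack=3)
Line 7: ['snow', 'up', 'of'] (min_width=10, slack=6)
Line 8: ['chapter', 'fire'] (min_width=12, slack=4)
Total lines: 8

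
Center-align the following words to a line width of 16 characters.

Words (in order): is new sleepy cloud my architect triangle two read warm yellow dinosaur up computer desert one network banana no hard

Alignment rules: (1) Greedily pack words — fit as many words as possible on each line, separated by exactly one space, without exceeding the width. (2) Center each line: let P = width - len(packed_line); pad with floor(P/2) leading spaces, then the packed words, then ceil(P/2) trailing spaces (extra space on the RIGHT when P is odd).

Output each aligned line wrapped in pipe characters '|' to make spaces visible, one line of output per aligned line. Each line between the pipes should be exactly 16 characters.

Answer: | is new sleepy  |
|    cloud my    |
|   architect    |
|  triangle two  |
|read warm yellow|
|  dinosaur up   |
|computer desert |
|  one network   |
| banana no hard |

Derivation:
Line 1: ['is', 'new', 'sleepy'] (min_width=13, slack=3)
Line 2: ['cloud', 'my'] (min_width=8, slack=8)
Line 3: ['architect'] (min_width=9, slack=7)
Line 4: ['triangle', 'two'] (min_width=12, slack=4)
Line 5: ['read', 'warm', 'yellow'] (min_width=16, slack=0)
Line 6: ['dinosaur', 'up'] (min_width=11, slack=5)
Line 7: ['computer', 'desert'] (min_width=15, slack=1)
Line 8: ['one', 'network'] (min_width=11, slack=5)
Line 9: ['banana', 'no', 'hard'] (min_width=14, slack=2)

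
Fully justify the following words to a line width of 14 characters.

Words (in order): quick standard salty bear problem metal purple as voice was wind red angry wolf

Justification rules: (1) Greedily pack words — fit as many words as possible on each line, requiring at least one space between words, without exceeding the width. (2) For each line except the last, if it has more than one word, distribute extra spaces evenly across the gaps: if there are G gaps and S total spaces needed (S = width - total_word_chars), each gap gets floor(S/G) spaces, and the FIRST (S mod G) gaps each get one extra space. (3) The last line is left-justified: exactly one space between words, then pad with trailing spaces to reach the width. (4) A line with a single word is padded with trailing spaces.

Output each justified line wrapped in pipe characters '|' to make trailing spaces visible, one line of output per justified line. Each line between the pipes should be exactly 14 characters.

Line 1: ['quick', 'standard'] (min_width=14, slack=0)
Line 2: ['salty', 'bear'] (min_width=10, slack=4)
Line 3: ['problem', 'metal'] (min_width=13, slack=1)
Line 4: ['purple', 'as'] (min_width=9, slack=5)
Line 5: ['voice', 'was', 'wind'] (min_width=14, slack=0)
Line 6: ['red', 'angry', 'wolf'] (min_width=14, slack=0)

Answer: |quick standard|
|salty     bear|
|problem  metal|
|purple      as|
|voice was wind|
|red angry wolf|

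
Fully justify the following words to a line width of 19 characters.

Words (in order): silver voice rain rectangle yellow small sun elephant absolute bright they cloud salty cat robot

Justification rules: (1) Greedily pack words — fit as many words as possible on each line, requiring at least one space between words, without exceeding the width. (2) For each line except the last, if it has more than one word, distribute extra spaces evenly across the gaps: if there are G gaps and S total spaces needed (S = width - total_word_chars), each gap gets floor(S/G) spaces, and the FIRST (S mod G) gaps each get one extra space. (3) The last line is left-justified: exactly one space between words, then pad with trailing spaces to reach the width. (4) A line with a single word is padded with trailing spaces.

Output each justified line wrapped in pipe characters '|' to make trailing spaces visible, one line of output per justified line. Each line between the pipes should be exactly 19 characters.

Line 1: ['silver', 'voice', 'rain'] (min_width=17, slack=2)
Line 2: ['rectangle', 'yellow'] (min_width=16, slack=3)
Line 3: ['small', 'sun', 'elephant'] (min_width=18, slack=1)
Line 4: ['absolute', 'bright'] (min_width=15, slack=4)
Line 5: ['they', 'cloud', 'salty'] (min_width=16, slack=3)
Line 6: ['cat', 'robot'] (min_width=9, slack=10)

Answer: |silver  voice  rain|
|rectangle    yellow|
|small  sun elephant|
|absolute     bright|
|they   cloud  salty|
|cat robot          |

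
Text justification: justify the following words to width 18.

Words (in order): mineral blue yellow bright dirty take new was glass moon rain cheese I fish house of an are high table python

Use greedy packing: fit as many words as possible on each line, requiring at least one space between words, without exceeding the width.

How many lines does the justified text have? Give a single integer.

Line 1: ['mineral', 'blue'] (min_width=12, slack=6)
Line 2: ['yellow', 'bright'] (min_width=13, slack=5)
Line 3: ['dirty', 'take', 'new', 'was'] (min_width=18, slack=0)
Line 4: ['glass', 'moon', 'rain'] (min_width=15, slack=3)
Line 5: ['cheese', 'I', 'fish'] (min_width=13, slack=5)
Line 6: ['house', 'of', 'an', 'are'] (min_width=15, slack=3)
Line 7: ['high', 'table', 'python'] (min_width=17, slack=1)
Total lines: 7

Answer: 7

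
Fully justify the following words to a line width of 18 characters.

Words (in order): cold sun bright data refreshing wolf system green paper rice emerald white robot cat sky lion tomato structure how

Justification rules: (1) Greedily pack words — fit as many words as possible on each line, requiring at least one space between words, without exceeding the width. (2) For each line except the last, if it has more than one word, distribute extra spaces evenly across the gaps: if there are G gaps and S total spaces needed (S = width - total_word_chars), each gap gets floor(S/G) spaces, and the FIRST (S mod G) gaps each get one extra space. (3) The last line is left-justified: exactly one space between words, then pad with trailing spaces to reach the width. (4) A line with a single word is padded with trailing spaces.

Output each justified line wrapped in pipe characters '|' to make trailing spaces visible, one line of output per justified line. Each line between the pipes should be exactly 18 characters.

Answer: |cold   sun  bright|
|data    refreshing|
|wolf  system green|
|paper rice emerald|
|white   robot  cat|
|sky   lion  tomato|
|structure how     |

Derivation:
Line 1: ['cold', 'sun', 'bright'] (min_width=15, slack=3)
Line 2: ['data', 'refreshing'] (min_width=15, slack=3)
Line 3: ['wolf', 'system', 'green'] (min_width=17, slack=1)
Line 4: ['paper', 'rice', 'emerald'] (min_width=18, slack=0)
Line 5: ['white', 'robot', 'cat'] (min_width=15, slack=3)
Line 6: ['sky', 'lion', 'tomato'] (min_width=15, slack=3)
Line 7: ['structure', 'how'] (min_width=13, slack=5)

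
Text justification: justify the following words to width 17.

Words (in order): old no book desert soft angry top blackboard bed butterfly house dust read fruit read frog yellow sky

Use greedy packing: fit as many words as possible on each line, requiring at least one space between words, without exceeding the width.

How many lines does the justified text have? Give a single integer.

Answer: 7

Derivation:
Line 1: ['old', 'no', 'book'] (min_width=11, slack=6)
Line 2: ['desert', 'soft', 'angry'] (min_width=17, slack=0)
Line 3: ['top', 'blackboard'] (min_width=14, slack=3)
Line 4: ['bed', 'butterfly'] (min_width=13, slack=4)
Line 5: ['house', 'dust', 'read'] (min_width=15, slack=2)
Line 6: ['fruit', 'read', 'frog'] (min_width=15, slack=2)
Line 7: ['yellow', 'sky'] (min_width=10, slack=7)
Total lines: 7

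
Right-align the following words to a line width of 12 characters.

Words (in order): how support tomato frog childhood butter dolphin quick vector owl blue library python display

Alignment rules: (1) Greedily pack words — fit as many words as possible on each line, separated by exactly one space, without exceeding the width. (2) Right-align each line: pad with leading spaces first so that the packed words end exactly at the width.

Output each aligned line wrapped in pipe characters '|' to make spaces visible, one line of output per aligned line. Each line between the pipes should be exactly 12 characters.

Line 1: ['how', 'support'] (min_width=11, slack=1)
Line 2: ['tomato', 'frog'] (min_width=11, slack=1)
Line 3: ['childhood'] (min_width=9, slack=3)
Line 4: ['butter'] (min_width=6, slack=6)
Line 5: ['dolphin'] (min_width=7, slack=5)
Line 6: ['quick', 'vector'] (min_width=12, slack=0)
Line 7: ['owl', 'blue'] (min_width=8, slack=4)
Line 8: ['library'] (min_width=7, slack=5)
Line 9: ['python'] (min_width=6, slack=6)
Line 10: ['display'] (min_width=7, slack=5)

Answer: | how support|
| tomato frog|
|   childhood|
|      butter|
|     dolphin|
|quick vector|
|    owl blue|
|     library|
|      python|
|     display|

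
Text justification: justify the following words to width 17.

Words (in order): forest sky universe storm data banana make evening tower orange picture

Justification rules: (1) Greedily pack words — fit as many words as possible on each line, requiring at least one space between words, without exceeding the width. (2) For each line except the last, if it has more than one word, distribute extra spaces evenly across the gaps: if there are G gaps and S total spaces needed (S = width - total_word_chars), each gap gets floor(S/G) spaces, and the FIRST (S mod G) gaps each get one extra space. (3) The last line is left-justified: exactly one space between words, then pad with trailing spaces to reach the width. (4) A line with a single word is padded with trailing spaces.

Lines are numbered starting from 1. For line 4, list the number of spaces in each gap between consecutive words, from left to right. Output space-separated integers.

Answer: 5

Derivation:
Line 1: ['forest', 'sky'] (min_width=10, slack=7)
Line 2: ['universe', 'storm'] (min_width=14, slack=3)
Line 3: ['data', 'banana', 'make'] (min_width=16, slack=1)
Line 4: ['evening', 'tower'] (min_width=13, slack=4)
Line 5: ['orange', 'picture'] (min_width=14, slack=3)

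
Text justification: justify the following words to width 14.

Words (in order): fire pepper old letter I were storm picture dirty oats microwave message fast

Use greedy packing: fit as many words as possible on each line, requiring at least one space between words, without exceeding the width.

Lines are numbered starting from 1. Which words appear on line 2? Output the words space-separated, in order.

Line 1: ['fire', 'pepper'] (min_width=11, slack=3)
Line 2: ['old', 'letter', 'I'] (min_width=12, slack=2)
Line 3: ['were', 'storm'] (min_width=10, slack=4)
Line 4: ['picture', 'dirty'] (min_width=13, slack=1)
Line 5: ['oats', 'microwave'] (min_width=14, slack=0)
Line 6: ['message', 'fast'] (min_width=12, slack=2)

Answer: old letter I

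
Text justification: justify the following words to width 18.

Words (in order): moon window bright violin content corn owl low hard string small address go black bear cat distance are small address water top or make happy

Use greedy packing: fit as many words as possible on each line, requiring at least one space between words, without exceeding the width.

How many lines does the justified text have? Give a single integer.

Line 1: ['moon', 'window', 'bright'] (min_width=18, slack=0)
Line 2: ['violin', 'content'] (min_width=14, slack=4)
Line 3: ['corn', 'owl', 'low', 'hard'] (min_width=17, slack=1)
Line 4: ['string', 'small'] (min_width=12, slack=6)
Line 5: ['address', 'go', 'black'] (min_width=16, slack=2)
Line 6: ['bear', 'cat', 'distance'] (min_width=17, slack=1)
Line 7: ['are', 'small', 'address'] (min_width=17, slack=1)
Line 8: ['water', 'top', 'or', 'make'] (min_width=17, slack=1)
Line 9: ['happy'] (min_width=5, slack=13)
Total lines: 9

Answer: 9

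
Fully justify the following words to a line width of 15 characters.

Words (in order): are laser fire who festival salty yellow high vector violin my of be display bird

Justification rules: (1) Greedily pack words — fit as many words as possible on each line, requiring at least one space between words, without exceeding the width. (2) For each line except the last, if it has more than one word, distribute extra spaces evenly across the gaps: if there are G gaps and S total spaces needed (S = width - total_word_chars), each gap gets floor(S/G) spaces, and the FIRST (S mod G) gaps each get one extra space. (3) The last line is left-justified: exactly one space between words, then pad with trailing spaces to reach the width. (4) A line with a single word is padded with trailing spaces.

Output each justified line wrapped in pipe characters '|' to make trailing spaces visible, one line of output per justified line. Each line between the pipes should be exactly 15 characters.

Answer: |are  laser fire|
|who    festival|
|salty    yellow|
|high     vector|
|violin my of be|
|display bird   |

Derivation:
Line 1: ['are', 'laser', 'fire'] (min_width=14, slack=1)
Line 2: ['who', 'festival'] (min_width=12, slack=3)
Line 3: ['salty', 'yellow'] (min_width=12, slack=3)
Line 4: ['high', 'vector'] (min_width=11, slack=4)
Line 5: ['violin', 'my', 'of', 'be'] (min_width=15, slack=0)
Line 6: ['display', 'bird'] (min_width=12, slack=3)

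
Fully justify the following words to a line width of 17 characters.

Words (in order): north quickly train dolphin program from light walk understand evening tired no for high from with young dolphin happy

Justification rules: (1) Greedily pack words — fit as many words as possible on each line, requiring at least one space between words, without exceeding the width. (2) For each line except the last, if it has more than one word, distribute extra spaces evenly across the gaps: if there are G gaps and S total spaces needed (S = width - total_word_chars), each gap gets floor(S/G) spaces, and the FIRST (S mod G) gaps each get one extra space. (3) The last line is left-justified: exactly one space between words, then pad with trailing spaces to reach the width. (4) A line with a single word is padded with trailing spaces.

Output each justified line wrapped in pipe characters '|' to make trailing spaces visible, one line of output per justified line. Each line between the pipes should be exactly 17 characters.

Line 1: ['north', 'quickly'] (min_width=13, slack=4)
Line 2: ['train', 'dolphin'] (min_width=13, slack=4)
Line 3: ['program', 'from'] (min_width=12, slack=5)
Line 4: ['light', 'walk'] (min_width=10, slack=7)
Line 5: ['understand'] (min_width=10, slack=7)
Line 6: ['evening', 'tired', 'no'] (min_width=16, slack=1)
Line 7: ['for', 'high', 'from'] (min_width=13, slack=4)
Line 8: ['with', 'young'] (min_width=10, slack=7)
Line 9: ['dolphin', 'happy'] (min_width=13, slack=4)

Answer: |north     quickly|
|train     dolphin|
|program      from|
|light        walk|
|understand       |
|evening  tired no|
|for   high   from|
|with        young|
|dolphin happy    |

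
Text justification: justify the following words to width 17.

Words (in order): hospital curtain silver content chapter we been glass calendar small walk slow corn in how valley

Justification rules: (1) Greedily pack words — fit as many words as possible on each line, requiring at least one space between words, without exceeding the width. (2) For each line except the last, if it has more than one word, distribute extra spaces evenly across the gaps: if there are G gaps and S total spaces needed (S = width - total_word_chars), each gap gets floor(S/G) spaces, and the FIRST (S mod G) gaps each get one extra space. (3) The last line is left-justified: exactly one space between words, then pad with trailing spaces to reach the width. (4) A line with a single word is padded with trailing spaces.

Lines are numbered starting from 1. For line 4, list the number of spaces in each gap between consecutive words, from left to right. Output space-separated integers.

Line 1: ['hospital', 'curtain'] (min_width=16, slack=1)
Line 2: ['silver', 'content'] (min_width=14, slack=3)
Line 3: ['chapter', 'we', 'been'] (min_width=15, slack=2)
Line 4: ['glass', 'calendar'] (min_width=14, slack=3)
Line 5: ['small', 'walk', 'slow'] (min_width=15, slack=2)
Line 6: ['corn', 'in', 'how'] (min_width=11, slack=6)
Line 7: ['valley'] (min_width=6, slack=11)

Answer: 4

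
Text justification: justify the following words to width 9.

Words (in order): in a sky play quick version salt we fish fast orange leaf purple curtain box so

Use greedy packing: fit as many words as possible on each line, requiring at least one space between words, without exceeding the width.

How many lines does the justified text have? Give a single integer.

Line 1: ['in', 'a', 'sky'] (min_width=8, slack=1)
Line 2: ['play'] (min_width=4, slack=5)
Line 3: ['quick'] (min_width=5, slack=4)
Line 4: ['version'] (min_width=7, slack=2)
Line 5: ['salt', 'we'] (min_width=7, slack=2)
Line 6: ['fish', 'fast'] (min_width=9, slack=0)
Line 7: ['orange'] (min_width=6, slack=3)
Line 8: ['leaf'] (min_width=4, slack=5)
Line 9: ['purple'] (min_width=6, slack=3)
Line 10: ['curtain'] (min_width=7, slack=2)
Line 11: ['box', 'so'] (min_width=6, slack=3)
Total lines: 11

Answer: 11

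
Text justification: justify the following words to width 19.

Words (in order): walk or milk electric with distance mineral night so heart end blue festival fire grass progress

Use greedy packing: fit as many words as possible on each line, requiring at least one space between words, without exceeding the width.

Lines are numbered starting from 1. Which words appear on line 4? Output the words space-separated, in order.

Answer: night so heart end

Derivation:
Line 1: ['walk', 'or', 'milk'] (min_width=12, slack=7)
Line 2: ['electric', 'with'] (min_width=13, slack=6)
Line 3: ['distance', 'mineral'] (min_width=16, slack=3)
Line 4: ['night', 'so', 'heart', 'end'] (min_width=18, slack=1)
Line 5: ['blue', 'festival', 'fire'] (min_width=18, slack=1)
Line 6: ['grass', 'progress'] (min_width=14, slack=5)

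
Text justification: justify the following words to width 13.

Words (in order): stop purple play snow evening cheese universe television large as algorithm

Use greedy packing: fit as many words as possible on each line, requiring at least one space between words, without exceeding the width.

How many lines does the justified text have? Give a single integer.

Answer: 8

Derivation:
Line 1: ['stop', 'purple'] (min_width=11, slack=2)
Line 2: ['play', 'snow'] (min_width=9, slack=4)
Line 3: ['evening'] (min_width=7, slack=6)
Line 4: ['cheese'] (min_width=6, slack=7)
Line 5: ['universe'] (min_width=8, slack=5)
Line 6: ['television'] (min_width=10, slack=3)
Line 7: ['large', 'as'] (min_width=8, slack=5)
Line 8: ['algorithm'] (min_width=9, slack=4)
Total lines: 8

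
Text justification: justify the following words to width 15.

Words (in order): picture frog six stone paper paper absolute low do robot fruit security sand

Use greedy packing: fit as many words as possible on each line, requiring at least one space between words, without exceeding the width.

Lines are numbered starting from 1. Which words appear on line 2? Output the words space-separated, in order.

Line 1: ['picture', 'frog'] (min_width=12, slack=3)
Line 2: ['six', 'stone', 'paper'] (min_width=15, slack=0)
Line 3: ['paper', 'absolute'] (min_width=14, slack=1)
Line 4: ['low', 'do', 'robot'] (min_width=12, slack=3)
Line 5: ['fruit', 'security'] (min_width=14, slack=1)
Line 6: ['sand'] (min_width=4, slack=11)

Answer: six stone paper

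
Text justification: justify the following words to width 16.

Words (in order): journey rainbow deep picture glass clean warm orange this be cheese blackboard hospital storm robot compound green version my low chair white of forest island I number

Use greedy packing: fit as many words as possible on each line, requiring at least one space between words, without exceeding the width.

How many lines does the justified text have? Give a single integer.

Answer: 12

Derivation:
Line 1: ['journey', 'rainbow'] (min_width=15, slack=1)
Line 2: ['deep', 'picture'] (min_width=12, slack=4)
Line 3: ['glass', 'clean', 'warm'] (min_width=16, slack=0)
Line 4: ['orange', 'this', 'be'] (min_width=14, slack=2)
Line 5: ['cheese'] (min_width=6, slack=10)
Line 6: ['blackboard'] (min_width=10, slack=6)
Line 7: ['hospital', 'storm'] (min_width=14, slack=2)
Line 8: ['robot', 'compound'] (min_width=14, slack=2)
Line 9: ['green', 'version', 'my'] (min_width=16, slack=0)
Line 10: ['low', 'chair', 'white'] (min_width=15, slack=1)
Line 11: ['of', 'forest', 'island'] (min_width=16, slack=0)
Line 12: ['I', 'number'] (min_width=8, slack=8)
Total lines: 12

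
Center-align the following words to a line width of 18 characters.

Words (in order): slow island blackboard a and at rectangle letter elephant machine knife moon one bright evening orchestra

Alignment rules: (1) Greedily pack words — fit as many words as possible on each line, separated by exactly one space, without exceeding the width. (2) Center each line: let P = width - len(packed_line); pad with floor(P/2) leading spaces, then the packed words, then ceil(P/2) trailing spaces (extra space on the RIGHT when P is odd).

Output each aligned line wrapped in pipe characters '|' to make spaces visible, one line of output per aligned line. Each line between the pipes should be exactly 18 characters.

Answer: |   slow island    |
| blackboard a and |
|   at rectangle   |
| letter elephant  |
|machine knife moon|
|one bright evening|
|    orchestra     |

Derivation:
Line 1: ['slow', 'island'] (min_width=11, slack=7)
Line 2: ['blackboard', 'a', 'and'] (min_width=16, slack=2)
Line 3: ['at', 'rectangle'] (min_width=12, slack=6)
Line 4: ['letter', 'elephant'] (min_width=15, slack=3)
Line 5: ['machine', 'knife', 'moon'] (min_width=18, slack=0)
Line 6: ['one', 'bright', 'evening'] (min_width=18, slack=0)
Line 7: ['orchestra'] (min_width=9, slack=9)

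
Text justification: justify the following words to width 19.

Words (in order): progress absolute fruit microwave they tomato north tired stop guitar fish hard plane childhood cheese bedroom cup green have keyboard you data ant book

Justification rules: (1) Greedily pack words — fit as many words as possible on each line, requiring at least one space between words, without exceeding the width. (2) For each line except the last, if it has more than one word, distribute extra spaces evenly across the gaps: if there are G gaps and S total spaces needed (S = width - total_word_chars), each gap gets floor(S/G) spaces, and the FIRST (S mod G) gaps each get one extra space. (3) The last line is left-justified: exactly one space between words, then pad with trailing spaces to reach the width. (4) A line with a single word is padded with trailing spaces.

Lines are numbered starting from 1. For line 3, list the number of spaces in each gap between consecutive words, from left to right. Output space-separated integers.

Answer: 2 2

Derivation:
Line 1: ['progress', 'absolute'] (min_width=17, slack=2)
Line 2: ['fruit', 'microwave'] (min_width=15, slack=4)
Line 3: ['they', 'tomato', 'north'] (min_width=17, slack=2)
Line 4: ['tired', 'stop', 'guitar'] (min_width=17, slack=2)
Line 5: ['fish', 'hard', 'plane'] (min_width=15, slack=4)
Line 6: ['childhood', 'cheese'] (min_width=16, slack=3)
Line 7: ['bedroom', 'cup', 'green'] (min_width=17, slack=2)
Line 8: ['have', 'keyboard', 'you'] (min_width=17, slack=2)
Line 9: ['data', 'ant', 'book'] (min_width=13, slack=6)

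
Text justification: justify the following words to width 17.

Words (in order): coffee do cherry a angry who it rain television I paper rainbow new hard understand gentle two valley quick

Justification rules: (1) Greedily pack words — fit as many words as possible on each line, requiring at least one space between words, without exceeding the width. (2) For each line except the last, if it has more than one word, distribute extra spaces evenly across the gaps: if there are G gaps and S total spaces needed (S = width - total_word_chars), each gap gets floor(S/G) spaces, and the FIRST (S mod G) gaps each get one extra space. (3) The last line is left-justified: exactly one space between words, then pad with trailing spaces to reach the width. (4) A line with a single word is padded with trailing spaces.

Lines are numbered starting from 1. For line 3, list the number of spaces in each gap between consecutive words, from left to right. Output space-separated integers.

Answer: 1 1

Derivation:
Line 1: ['coffee', 'do', 'cherry'] (min_width=16, slack=1)
Line 2: ['a', 'angry', 'who', 'it'] (min_width=14, slack=3)
Line 3: ['rain', 'television', 'I'] (min_width=17, slack=0)
Line 4: ['paper', 'rainbow', 'new'] (min_width=17, slack=0)
Line 5: ['hard', 'understand'] (min_width=15, slack=2)
Line 6: ['gentle', 'two', 'valley'] (min_width=17, slack=0)
Line 7: ['quick'] (min_width=5, slack=12)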